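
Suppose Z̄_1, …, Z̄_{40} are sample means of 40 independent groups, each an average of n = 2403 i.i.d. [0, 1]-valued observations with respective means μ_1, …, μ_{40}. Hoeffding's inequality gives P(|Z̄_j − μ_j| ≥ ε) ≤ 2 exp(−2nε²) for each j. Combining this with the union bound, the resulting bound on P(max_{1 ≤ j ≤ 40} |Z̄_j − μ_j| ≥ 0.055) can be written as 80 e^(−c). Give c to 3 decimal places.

14.538

Union bound over the 40 events: P(max_{1 ≤ j ≤ 40} |Z̄_j − μ_j| ≥ 0.055) ≤ 40·2·exp(−2nε²) = 80 exp(−2·2403·0.055²).
So c = 2·2403·0.055² = 14.5381.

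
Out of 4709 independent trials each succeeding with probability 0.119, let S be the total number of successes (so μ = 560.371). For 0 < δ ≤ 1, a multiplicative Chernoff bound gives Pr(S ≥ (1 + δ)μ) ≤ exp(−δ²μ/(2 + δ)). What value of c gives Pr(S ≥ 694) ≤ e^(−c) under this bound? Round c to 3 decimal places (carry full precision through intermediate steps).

Write 694 = (1 + δ)μ, so δ = 694/560.371 − 1 = 0.2384652…
Then the exponent is δ²μ/(2 + δ) = (694 − μ)² / (μ·(2 + δ)) = 14.235589.

14.236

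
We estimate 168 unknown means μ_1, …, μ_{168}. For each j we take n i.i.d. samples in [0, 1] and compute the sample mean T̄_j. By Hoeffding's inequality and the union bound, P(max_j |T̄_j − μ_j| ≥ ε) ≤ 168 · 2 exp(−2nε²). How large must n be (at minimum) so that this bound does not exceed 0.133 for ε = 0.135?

Need 2·168·exp(−2nε²) ≤ 0.133, i.e. exp(−2nε²) ≤ 0.133/336.
So 2nε² ≥ ln(336/0.133) = 7.834517.
Hence n ≥ 7.834517/(2·0.135²) = 214.939.
The smallest integer n is 215.

215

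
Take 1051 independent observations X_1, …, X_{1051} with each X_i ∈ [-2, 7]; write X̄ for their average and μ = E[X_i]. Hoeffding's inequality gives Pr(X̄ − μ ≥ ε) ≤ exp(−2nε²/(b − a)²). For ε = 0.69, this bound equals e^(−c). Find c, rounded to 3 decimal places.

12.355

c = 2nε²/(b − a)² = 2·1051·0.69² / 9² = 12.3551.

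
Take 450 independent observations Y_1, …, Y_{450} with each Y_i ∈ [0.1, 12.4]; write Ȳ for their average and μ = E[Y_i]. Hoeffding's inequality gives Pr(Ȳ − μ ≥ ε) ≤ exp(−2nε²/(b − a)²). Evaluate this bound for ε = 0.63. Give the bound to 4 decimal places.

0.0943

Exponent: 2nε²/(b − a)² = 2·450·0.63² / 12.3² = 2.36109.
Bound = exp(−2.36109) = 0.09432.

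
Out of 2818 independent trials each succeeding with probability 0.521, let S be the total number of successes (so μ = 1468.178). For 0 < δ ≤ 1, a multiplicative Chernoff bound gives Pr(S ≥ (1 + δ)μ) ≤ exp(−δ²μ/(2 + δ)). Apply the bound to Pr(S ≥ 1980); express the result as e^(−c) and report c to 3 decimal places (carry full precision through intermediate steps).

75.971

Write 1980 = (1 + δ)μ, so δ = 1980/1468.178 − 1 = 0.3486103…
Then the exponent is δ²μ/(2 + δ) = (1980 − μ)² / (μ·(2 + δ)) = 75.971066.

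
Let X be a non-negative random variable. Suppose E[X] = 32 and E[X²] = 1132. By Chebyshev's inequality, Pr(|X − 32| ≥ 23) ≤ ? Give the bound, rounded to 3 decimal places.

0.204

Var(X) = E[X²] − (E[X])² = 1132 − 1024 = 108.
Chebyshev's inequality: Pr(|X − μ| ≥ t) ≤ Var(X)/t² = 108/529 = 0.2042.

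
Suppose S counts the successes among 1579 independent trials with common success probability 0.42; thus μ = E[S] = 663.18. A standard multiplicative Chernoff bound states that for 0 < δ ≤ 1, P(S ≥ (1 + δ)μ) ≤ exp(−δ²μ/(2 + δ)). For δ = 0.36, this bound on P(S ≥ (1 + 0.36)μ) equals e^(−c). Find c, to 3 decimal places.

36.419

c = δ²μ/(2 + δ) = 0.36²·663.18/(2 + 0.36) = 36.4187.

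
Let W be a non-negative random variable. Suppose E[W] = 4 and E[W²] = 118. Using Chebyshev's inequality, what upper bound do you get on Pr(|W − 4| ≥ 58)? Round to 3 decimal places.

0.030

Var(W) = E[W²] − (E[W])² = 118 − 16 = 102.
Chebyshev's inequality: Pr(|W − μ| ≥ t) ≤ Var(W)/t² = 102/3364 = 0.0303.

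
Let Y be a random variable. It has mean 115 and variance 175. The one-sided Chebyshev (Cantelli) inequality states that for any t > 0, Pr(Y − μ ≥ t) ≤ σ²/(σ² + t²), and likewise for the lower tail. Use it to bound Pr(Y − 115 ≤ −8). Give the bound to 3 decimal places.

0.732

Here σ² = 175 and t = 8, so σ² + t² = 239.
Cantelli's bound: 175/239 = 0.7322.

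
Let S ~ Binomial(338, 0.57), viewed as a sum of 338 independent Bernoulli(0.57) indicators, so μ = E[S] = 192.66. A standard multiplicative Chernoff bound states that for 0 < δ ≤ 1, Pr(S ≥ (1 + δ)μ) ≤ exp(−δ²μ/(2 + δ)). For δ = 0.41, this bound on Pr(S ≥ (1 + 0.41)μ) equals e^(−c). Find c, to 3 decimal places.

c = δ²μ/(2 + δ) = 0.41²·192.66/(2 + 0.41) = 13.4382.

13.438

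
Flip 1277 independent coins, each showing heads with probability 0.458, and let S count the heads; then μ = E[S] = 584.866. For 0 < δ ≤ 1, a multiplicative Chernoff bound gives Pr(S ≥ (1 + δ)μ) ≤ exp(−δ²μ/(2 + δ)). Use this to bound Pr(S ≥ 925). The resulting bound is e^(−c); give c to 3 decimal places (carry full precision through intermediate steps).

Write 925 = (1 + δ)μ, so δ = 925/584.866 − 1 = 0.5815589…
Then the exponent is δ²μ/(2 + δ) = (925 − μ)² / (μ·(2 + δ)) = 76.623447.

76.623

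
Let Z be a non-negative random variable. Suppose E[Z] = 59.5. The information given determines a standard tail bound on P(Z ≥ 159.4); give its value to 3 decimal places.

0.373

Only the mean of a non-negative variable is known, so Markov's inequality is the applicable tail bound.
Markov's inequality: for a non-negative random variable, P(Z ≥ a) ≤ E[Z]/a.
Here E[Z] = 59.5 and a = 159.4, so the bound is 59.5/159.4 = 0.3733.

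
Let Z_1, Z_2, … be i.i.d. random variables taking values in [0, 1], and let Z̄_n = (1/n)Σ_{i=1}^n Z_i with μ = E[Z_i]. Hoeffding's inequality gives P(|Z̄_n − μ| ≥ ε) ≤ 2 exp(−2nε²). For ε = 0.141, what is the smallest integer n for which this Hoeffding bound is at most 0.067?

86

Require 2·exp(−2nε²) ≤ 0.067, i.e. 2nε² ≥ ln(2/0.067) = 3.396210.
So n ≥ 3.396210 / (2·0.141²) = 85.413.
The smallest integer n is 86.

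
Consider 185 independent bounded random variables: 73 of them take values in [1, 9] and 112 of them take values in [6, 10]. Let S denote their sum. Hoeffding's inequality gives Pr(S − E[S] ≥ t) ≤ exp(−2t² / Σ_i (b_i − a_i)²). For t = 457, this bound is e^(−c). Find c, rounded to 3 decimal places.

64.619

Σ(b_i − a_i)² = 73·8² + 112·4² = 6464.
c = 2t² / 6464 = 2·457² / 6464 = 64.6191.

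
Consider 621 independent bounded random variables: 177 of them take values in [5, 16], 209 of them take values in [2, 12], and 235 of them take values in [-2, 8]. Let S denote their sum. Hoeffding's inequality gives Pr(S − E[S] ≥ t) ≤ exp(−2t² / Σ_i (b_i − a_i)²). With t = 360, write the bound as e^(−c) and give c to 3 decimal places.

3.938

Σ(b_i − a_i)² = 177·11² + 209·10² + 235·10² = 65817.
c = 2t² / 65817 = 2·360² / 65817 = 3.9382.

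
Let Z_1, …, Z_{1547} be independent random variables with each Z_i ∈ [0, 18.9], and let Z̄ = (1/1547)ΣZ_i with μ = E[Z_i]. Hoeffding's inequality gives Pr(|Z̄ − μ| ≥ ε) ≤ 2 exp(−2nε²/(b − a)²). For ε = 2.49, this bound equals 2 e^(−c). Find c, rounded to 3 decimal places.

53.703

c = 2nε²/(b − a)² = 2·1547·2.49² / 18.9² = 53.7026.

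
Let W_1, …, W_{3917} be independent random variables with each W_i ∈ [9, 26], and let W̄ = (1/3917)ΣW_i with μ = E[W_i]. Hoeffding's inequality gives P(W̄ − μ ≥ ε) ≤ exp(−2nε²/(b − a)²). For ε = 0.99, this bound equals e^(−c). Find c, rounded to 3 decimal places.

26.568

c = 2nε²/(b − a)² = 2·3917·0.99² / 17² = 26.5678.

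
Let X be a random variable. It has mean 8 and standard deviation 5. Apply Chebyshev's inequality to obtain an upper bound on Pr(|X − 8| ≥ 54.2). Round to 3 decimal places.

Chebyshev: Pr(|X − μ| ≥ t) ≤ Var(X)/t².
Var(X) = σ² = 5² = 25.
Bound = 25 / 2937.64 = 0.0085.

0.009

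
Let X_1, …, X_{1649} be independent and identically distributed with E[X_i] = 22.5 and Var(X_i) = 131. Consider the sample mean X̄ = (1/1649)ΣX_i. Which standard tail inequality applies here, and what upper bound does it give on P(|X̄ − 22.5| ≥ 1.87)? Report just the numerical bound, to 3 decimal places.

With mean and variance of each term known, Chebyshev's inequality bounds the deviation of the sum (or sample mean).
Var(X̄) = Var(X_i)/n = 131/1649 = 0.079442.
Chebyshev: P(|X̄ − 22.5| ≥ 1.87) ≤ Var(X̄)/(1.87)² = 131/(1649·1.87²) = 0.0227.

0.023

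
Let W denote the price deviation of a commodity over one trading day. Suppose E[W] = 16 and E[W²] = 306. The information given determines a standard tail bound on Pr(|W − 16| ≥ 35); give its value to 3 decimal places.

The first two moments determine the variance, so Chebyshev's inequality is the sharpest standard bound available.
Var(W) = E[W²] − (E[W])² = 306 − 256 = 50.
Chebyshev's inequality: Pr(|W − μ| ≥ t) ≤ Var(W)/t² = 50/1225 = 0.0408.

0.041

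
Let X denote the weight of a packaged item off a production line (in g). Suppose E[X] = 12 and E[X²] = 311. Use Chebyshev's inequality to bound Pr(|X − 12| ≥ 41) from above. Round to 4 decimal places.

0.0993

Var(X) = E[X²] − (E[X])² = 311 − 144 = 167.
Chebyshev's inequality: Pr(|X − μ| ≥ t) ≤ Var(X)/t² = 167/1681 = 0.0993.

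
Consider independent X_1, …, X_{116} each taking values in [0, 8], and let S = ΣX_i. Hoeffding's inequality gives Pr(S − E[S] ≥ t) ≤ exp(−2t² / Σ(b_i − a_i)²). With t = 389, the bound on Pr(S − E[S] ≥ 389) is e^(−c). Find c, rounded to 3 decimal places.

Σ(b_i − a_i)² = 116·(8)² = 7424.
c = 2t²/7424 = 2·389²/7424 = 40.7654.

40.765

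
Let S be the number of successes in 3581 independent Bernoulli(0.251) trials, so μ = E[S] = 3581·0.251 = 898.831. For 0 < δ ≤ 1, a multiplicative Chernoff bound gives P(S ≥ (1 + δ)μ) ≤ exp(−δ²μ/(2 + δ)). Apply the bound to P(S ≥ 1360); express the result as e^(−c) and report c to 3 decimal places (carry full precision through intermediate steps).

Write 1360 = (1 + δ)μ, so δ = 1360/898.831 − 1 = 0.5130764…
Then the exponent is δ²μ/(2 + δ) = (1360 − μ)² / (μ·(2 + δ)) = 94.153501.

94.154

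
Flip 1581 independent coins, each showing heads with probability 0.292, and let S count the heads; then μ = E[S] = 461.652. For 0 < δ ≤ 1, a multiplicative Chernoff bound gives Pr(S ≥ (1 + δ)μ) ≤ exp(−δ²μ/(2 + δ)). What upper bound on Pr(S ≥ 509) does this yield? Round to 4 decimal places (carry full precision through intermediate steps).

Write 509 = (1 + δ)μ, so δ = 509/461.652 − 1 = 0.1025621…
Then the exponent is δ²μ/(2 + δ) = (509 − μ)² / (μ·(2 + δ)) = 2.309616.
Bound = exp(−2.309616) = 0.09930.

0.0993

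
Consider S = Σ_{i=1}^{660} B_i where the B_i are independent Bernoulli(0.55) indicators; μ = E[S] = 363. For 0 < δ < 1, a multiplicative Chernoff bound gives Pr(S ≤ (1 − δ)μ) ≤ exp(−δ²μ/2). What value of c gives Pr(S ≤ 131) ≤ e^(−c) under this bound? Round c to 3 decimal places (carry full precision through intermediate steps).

Write 131 = (1 − δ)μ, so δ = 1 − 131/363 = 0.6391185…
Then the exponent is δ²μ/2 = (μ − 131)²/(2μ) = 74.137741.

74.138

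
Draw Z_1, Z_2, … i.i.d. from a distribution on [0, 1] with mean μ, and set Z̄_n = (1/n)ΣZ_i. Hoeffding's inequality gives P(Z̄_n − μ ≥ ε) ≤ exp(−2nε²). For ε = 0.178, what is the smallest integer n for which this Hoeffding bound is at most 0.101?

37

Require exp(−2nε²) ≤ 0.101, i.e. 2nε² ≥ ln(1/0.101) = 2.292635.
So n ≥ 2.292635 / (2·0.178²) = 36.180.
The smallest integer n is 37.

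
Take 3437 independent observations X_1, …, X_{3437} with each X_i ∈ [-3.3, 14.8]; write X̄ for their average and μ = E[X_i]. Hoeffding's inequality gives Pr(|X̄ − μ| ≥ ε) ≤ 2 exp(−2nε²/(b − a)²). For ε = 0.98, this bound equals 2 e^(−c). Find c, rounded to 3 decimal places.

20.151

c = 2nε²/(b − a)² = 2·3437·0.98² / 18.1² = 20.1514.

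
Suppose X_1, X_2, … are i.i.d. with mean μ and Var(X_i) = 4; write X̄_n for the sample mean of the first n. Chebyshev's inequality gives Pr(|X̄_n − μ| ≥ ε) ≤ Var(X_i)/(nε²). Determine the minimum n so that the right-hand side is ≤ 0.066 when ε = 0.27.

832

Require 4/(n·0.27²) ≤ 0.066, i.e. n ≥ 4/(0.066·0.27²) = 831.359.
The smallest integer n is 832.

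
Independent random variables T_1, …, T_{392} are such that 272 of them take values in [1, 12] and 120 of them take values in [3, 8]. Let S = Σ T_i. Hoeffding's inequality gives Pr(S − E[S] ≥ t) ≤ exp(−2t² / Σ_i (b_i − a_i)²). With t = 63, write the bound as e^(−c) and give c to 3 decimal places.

Σ(b_i − a_i)² = 272·11² + 120·5² = 35912.
c = 2t² / 35912 = 2·63² / 35912 = 0.2210.

0.221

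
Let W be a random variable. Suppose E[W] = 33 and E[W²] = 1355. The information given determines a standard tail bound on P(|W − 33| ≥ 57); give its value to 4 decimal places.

The first two moments determine the variance, so Chebyshev's inequality is the sharpest standard bound available.
Var(W) = E[W²] − (E[W])² = 1355 − 1089 = 266.
Chebyshev's inequality: P(|W − μ| ≥ t) ≤ Var(W)/t² = 266/3249 = 0.0819.

0.0819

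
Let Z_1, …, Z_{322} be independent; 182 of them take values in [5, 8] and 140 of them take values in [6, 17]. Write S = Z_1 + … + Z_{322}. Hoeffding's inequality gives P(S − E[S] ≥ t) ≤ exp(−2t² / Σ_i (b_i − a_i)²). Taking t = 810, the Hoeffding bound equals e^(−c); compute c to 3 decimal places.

Σ(b_i − a_i)² = 182·3² + 140·11² = 18578.
c = 2t² / 18578 = 2·810² / 18578 = 70.6319.

70.632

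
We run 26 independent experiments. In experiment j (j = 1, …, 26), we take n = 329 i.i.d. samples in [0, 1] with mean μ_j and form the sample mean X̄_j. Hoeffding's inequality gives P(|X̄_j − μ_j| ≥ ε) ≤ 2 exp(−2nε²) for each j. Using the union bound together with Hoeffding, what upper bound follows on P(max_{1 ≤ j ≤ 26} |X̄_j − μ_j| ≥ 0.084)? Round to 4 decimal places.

0.5008

Per-experiment Hoeffding bound: 2·exp(−2·329·0.084²) = 2·exp(−4.64285) = 0.01926.
Union bound over 26 events: 26·0.01926 = 0.50077.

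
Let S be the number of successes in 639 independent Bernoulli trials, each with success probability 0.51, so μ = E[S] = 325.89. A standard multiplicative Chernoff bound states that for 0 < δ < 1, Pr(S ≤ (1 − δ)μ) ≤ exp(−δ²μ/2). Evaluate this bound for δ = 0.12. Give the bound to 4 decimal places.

0.0957

Exponent = δ²μ/2 = 0.12²·325.89/2 = 2.3464.
Bound = exp(−2.3464) = 0.09571.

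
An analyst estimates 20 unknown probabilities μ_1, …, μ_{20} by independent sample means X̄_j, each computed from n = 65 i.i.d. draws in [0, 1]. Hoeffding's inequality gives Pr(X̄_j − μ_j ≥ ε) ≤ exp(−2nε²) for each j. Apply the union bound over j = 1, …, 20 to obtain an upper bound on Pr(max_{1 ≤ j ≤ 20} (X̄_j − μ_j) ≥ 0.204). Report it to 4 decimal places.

Per-experiment Hoeffding bound: exp(−2·65·0.204²) = exp(−5.41008) = 0.0044713.
Union bound over 20 events: 20·0.0044713 = 0.08943.

0.0894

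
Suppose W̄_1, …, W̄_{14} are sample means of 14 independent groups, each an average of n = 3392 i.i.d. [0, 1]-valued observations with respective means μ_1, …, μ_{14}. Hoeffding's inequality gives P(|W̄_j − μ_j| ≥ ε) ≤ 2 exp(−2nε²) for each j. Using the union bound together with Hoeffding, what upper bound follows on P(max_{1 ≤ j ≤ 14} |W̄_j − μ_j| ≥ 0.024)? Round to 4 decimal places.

0.5625

Per-experiment Hoeffding bound: 2·exp(−2·3392·0.024²) = 2·exp(−3.90758) = 0.040178.
Union bound over 14 events: 14·0.040178 = 0.56249.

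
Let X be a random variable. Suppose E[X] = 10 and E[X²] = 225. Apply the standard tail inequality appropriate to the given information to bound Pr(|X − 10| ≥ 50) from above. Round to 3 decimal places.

The first two moments determine the variance, so Chebyshev's inequality is the sharpest standard bound available.
Var(X) = E[X²] − (E[X])² = 225 − 100 = 125.
Chebyshev's inequality: Pr(|X − μ| ≥ t) ≤ Var(X)/t² = 125/2500 = 0.0500.

0.050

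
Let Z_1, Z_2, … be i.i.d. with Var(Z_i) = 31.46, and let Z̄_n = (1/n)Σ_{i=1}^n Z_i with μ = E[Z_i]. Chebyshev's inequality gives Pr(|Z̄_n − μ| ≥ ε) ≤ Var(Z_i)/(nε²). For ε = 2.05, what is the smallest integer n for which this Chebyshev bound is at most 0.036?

208

Require 31.46/(n·2.05²) ≤ 0.036, i.e. n ≥ 31.46/(0.036·2.05²) = 207.945.
The smallest integer n is 208.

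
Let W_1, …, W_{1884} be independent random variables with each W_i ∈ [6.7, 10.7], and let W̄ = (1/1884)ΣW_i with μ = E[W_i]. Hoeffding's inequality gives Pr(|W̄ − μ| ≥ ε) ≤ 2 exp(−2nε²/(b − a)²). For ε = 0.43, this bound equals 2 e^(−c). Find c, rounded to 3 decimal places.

c = 2nε²/(b − a)² = 2·1884·0.43² / 4² = 43.5440.

43.544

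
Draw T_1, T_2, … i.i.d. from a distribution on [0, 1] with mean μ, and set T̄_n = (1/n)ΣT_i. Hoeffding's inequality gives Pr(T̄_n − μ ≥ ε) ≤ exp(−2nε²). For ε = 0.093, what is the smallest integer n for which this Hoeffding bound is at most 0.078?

Require exp(−2nε²) ≤ 0.078, i.e. 2nε² ≥ ln(1/0.078) = 2.551046.
So n ≥ 2.551046 / (2·0.093²) = 147.476.
The smallest integer n is 148.

148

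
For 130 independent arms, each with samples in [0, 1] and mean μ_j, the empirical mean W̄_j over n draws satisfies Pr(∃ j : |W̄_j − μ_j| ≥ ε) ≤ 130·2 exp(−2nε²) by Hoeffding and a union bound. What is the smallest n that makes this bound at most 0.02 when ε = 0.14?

242

Need 2·130·exp(−2nε²) ≤ 0.02, i.e. exp(−2nε²) ≤ 0.02/260.
So 2nε² ≥ ln(260/0.02) = 9.472705.
Hence n ≥ 9.472705/(2·0.14²) = 241.651.
The smallest integer n is 242.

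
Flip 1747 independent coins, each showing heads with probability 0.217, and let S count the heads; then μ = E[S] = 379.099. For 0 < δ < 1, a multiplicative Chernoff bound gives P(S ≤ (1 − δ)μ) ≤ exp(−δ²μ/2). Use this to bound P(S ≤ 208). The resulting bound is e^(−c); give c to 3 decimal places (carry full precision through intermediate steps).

Write 208 = (1 − δ)μ, so δ = 1 − 208/379.099 = 0.4513307…
Then the exponent is δ²μ/2 = (μ − 208)²/(2μ) = 38.611112.

38.611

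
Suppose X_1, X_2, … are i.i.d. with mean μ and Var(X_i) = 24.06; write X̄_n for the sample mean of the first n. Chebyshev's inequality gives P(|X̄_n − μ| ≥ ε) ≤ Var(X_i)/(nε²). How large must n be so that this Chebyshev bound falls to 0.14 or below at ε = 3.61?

14

Require 24.06/(n·3.61²) ≤ 0.14, i.e. n ≥ 24.06/(0.14·3.61²) = 13.187.
The smallest integer n is 14.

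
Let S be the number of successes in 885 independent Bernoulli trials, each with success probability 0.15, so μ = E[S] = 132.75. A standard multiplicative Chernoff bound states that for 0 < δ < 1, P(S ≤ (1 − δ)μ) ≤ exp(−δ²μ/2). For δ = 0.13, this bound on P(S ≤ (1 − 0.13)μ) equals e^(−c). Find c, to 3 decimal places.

c = δ²μ/2 = 0.13²·132.75/2 = 1.1217.

1.122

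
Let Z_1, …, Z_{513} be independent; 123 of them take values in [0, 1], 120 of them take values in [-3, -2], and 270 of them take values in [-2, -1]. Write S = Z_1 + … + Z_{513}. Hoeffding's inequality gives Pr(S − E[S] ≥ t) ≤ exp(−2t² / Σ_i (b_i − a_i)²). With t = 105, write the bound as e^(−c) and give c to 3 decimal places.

Σ(b_i − a_i)² = 123·1² + 120·1² + 270·1² = 513.
c = 2t² / 513 = 2·105² / 513 = 42.9825.

42.982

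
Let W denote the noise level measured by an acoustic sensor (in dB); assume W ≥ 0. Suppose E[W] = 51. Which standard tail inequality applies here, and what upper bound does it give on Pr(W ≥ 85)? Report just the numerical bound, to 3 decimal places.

0.600

Only the mean of a non-negative variable is known, so Markov's inequality is the applicable tail bound.
Markov's inequality: for a non-negative random variable, Pr(W ≥ a) ≤ E[W]/a.
Here E[W] = 51 and a = 85, so the bound is 51/85 = 0.6000.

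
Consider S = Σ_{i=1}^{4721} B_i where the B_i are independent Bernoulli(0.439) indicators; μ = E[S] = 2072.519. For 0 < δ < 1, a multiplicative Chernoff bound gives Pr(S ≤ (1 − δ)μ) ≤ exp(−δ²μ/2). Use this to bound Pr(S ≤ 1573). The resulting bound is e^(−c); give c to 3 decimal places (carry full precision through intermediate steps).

Write 1573 = (1 − δ)μ, so δ = 1 − 1573/2072.519 = 0.2410202…
Then the exponent is δ²μ/2 = (μ − 1573)²/(2μ) = 60.197091.

60.197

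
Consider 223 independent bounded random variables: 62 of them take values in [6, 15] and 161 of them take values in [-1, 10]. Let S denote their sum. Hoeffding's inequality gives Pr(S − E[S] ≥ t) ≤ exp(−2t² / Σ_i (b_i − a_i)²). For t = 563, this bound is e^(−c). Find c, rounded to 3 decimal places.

Σ(b_i − a_i)² = 62·9² + 161·11² = 24503.
c = 2t² / 24503 = 2·563² / 24503 = 25.8719.

25.872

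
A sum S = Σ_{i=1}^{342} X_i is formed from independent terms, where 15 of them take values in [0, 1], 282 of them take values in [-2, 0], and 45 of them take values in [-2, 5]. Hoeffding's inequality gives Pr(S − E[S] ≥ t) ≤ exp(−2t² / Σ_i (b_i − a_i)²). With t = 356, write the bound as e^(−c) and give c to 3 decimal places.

Σ(b_i − a_i)² = 15·1² + 282·2² + 45·7² = 3348.
c = 2t² / 3348 = 2·356² / 3348 = 75.7085.

75.708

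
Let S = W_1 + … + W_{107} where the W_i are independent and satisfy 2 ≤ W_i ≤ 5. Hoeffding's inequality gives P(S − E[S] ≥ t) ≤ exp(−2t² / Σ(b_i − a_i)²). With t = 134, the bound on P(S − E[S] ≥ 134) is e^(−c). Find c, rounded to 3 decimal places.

Σ(b_i − a_i)² = 107·(3)² = 963.
c = 2t²/963 = 2·134²/963 = 37.2918.

37.292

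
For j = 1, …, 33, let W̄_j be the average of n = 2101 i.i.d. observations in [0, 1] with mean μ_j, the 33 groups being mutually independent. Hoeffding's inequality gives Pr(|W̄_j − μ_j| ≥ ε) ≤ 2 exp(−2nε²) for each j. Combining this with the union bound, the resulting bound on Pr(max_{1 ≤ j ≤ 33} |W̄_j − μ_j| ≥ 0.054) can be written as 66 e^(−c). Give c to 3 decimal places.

12.253

Union bound over the 33 events: Pr(max_{1 ≤ j ≤ 33} |W̄_j − μ_j| ≥ 0.054) ≤ 33·2·exp(−2nε²) = 66 exp(−2·2101·0.054²).
So c = 2·2101·0.054² = 12.2530.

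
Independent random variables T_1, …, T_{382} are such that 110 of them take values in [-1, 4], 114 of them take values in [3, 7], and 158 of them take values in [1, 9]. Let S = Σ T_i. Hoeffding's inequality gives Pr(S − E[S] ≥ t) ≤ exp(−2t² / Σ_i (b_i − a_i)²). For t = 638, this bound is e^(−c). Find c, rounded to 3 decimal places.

55.433

Σ(b_i − a_i)² = 110·5² + 114·4² + 158·8² = 14686.
c = 2t² / 14686 = 2·638² / 14686 = 55.4329.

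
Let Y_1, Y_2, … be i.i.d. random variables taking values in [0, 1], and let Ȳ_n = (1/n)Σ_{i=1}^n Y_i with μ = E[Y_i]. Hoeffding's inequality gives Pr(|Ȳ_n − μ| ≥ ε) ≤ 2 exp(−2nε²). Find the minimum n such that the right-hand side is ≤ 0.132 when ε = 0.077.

230

Require 2·exp(−2nε²) ≤ 0.132, i.e. 2nε² ≥ ln(2/0.132) = 2.718101.
So n ≥ 2.718101 / (2·0.077²) = 229.221.
The smallest integer n is 230.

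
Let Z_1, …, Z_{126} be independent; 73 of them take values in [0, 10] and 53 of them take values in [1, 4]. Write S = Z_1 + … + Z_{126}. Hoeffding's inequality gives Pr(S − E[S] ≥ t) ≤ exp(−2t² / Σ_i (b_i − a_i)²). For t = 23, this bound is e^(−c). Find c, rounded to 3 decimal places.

0.136

Σ(b_i − a_i)² = 73·10² + 53·3² = 7777.
c = 2t² / 7777 = 2·23² / 7777 = 0.1360.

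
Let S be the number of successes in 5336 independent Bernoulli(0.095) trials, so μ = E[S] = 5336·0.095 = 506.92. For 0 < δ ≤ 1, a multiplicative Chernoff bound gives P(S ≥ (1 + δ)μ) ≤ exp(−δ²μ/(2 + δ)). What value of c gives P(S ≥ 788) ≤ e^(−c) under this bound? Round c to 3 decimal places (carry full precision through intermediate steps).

61.012

Write 788 = (1 + δ)μ, so δ = 788/506.92 − 1 = 0.5544859…
Then the exponent is δ²μ/(2 + δ) = (788 − μ)² / (μ·(2 + δ)) = 61.012237.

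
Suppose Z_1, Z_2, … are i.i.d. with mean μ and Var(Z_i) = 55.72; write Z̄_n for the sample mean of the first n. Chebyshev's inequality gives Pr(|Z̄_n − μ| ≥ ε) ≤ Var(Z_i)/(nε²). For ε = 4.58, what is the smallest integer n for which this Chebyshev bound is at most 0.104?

26

Require 55.72/(n·4.58²) ≤ 0.104, i.e. n ≥ 55.72/(0.104·4.58²) = 25.542.
The smallest integer n is 26.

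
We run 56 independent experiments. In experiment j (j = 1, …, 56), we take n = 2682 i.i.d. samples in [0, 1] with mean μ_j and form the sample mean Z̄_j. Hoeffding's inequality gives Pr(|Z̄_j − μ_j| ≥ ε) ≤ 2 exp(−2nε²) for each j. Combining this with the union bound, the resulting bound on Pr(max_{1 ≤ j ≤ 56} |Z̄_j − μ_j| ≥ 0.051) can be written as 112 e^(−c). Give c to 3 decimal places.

13.952

Union bound over the 56 events: Pr(max_{1 ≤ j ≤ 56} |Z̄_j − μ_j| ≥ 0.051) ≤ 56·2·exp(−2nε²) = 112 exp(−2·2682·0.051²).
So c = 2·2682·0.051² = 13.9518.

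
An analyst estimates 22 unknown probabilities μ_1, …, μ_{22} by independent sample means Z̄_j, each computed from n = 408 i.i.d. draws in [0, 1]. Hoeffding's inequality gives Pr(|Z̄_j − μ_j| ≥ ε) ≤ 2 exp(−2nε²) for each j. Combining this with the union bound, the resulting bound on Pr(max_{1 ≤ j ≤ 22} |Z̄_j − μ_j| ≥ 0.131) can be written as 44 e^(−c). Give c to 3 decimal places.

Union bound over the 22 events: Pr(max_{1 ≤ j ≤ 22} |Z̄_j − μ_j| ≥ 0.131) ≤ 22·2·exp(−2nε²) = 44 exp(−2·408·0.131²).
So c = 2·408·0.131² = 14.0034.

14.003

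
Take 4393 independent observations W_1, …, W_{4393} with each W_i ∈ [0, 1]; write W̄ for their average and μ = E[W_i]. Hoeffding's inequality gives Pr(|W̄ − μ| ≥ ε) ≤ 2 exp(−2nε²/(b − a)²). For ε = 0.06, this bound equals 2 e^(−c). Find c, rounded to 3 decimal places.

c = 2nε²/(b − a)² = 2·4393·0.06² / 1² = 31.6296.

31.630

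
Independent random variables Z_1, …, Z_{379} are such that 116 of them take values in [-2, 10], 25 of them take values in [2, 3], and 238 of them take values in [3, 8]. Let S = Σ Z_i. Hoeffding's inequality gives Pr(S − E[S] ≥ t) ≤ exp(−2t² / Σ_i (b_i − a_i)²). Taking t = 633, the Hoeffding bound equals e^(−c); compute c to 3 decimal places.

35.336

Σ(b_i − a_i)² = 116·12² + 25·1² + 238·5² = 22679.
c = 2t² / 22679 = 2·633² / 22679 = 35.3357.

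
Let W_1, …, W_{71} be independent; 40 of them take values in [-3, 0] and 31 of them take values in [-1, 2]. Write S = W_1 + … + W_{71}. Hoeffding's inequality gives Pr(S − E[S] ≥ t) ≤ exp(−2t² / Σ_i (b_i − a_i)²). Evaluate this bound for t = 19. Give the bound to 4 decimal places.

0.3231

Σ(b_i − a_i)² = 40·3² + 31·3² = 639.
Exponent = 2·19² / 639 = 1.12989.
Bound = exp(−1.12989) = 0.32307.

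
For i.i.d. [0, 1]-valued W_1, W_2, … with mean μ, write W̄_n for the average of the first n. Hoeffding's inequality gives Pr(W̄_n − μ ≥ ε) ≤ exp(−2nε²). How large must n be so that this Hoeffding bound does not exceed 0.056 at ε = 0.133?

82

Require exp(−2nε²) ≤ 0.056, i.e. 2nε² ≥ ln(1/0.056) = 2.882404.
So n ≥ 2.882404 / (2·0.133²) = 81.474.
The smallest integer n is 82.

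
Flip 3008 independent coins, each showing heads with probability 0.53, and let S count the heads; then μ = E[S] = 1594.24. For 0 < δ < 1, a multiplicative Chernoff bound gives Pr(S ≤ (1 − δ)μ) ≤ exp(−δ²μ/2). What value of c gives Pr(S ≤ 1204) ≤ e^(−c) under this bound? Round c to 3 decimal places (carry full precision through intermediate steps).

47.762

Write 1204 = (1 − δ)μ, so δ = 1 − 1204/1594.24 = 0.2447812…
Then the exponent is δ²μ/2 = (μ − 1204)²/(2μ) = 47.761710.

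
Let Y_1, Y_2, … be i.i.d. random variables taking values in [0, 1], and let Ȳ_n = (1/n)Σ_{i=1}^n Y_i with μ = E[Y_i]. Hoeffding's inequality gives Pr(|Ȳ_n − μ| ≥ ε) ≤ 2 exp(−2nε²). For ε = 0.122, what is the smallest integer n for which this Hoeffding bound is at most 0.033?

Require 2·exp(−2nε²) ≤ 0.033, i.e. 2nε² ≥ ln(2/0.033) = 4.104395.
So n ≥ 4.104395 / (2·0.122²) = 137.879.
The smallest integer n is 138.

138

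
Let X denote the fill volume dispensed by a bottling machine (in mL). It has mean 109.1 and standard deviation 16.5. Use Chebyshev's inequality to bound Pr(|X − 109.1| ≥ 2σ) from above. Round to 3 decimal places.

0.250

Chebyshev: Pr(|X − μ| ≥ t) ≤ Var(X)/t².
Var(X) = σ² = 16.5² = 272.25.
t = 2·16.5 = 33.
Bound = 272.25 / 1089 = 0.2500.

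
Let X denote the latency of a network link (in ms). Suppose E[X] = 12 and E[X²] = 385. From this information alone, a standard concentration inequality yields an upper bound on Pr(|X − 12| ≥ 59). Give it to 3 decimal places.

0.069

The first two moments determine the variance, so Chebyshev's inequality is the sharpest standard bound available.
Var(X) = E[X²] − (E[X])² = 385 − 144 = 241.
Chebyshev's inequality: Pr(|X − μ| ≥ t) ≤ Var(X)/t² = 241/3481 = 0.0692.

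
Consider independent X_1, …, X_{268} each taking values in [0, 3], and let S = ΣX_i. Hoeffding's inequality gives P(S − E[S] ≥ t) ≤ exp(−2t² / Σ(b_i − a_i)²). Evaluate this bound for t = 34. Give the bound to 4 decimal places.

0.3835

Σ(b_i − a_i)² = 268·(3)² = 2412.
Exponent = 2·34²/2412 = 0.9585.
Bound = exp(−0.9585) = 0.38345.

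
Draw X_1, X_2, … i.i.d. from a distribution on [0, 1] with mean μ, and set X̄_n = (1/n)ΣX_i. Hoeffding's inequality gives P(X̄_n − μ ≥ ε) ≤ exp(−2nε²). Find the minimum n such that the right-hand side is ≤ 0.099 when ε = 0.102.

Require exp(−2nε²) ≤ 0.099, i.e. 2nε² ≥ ln(1/0.099) = 2.312635.
So n ≥ 2.312635 / (2·0.102²) = 111.142.
The smallest integer n is 112.

112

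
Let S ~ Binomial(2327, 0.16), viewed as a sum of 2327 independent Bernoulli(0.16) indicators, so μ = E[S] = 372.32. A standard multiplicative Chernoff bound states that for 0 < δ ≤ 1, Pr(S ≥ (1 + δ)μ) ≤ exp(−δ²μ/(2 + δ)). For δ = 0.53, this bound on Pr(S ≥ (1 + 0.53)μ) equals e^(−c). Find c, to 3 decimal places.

41.338

c = δ²μ/(2 + δ) = 0.53²·372.32/(2 + 0.53) = 41.3378.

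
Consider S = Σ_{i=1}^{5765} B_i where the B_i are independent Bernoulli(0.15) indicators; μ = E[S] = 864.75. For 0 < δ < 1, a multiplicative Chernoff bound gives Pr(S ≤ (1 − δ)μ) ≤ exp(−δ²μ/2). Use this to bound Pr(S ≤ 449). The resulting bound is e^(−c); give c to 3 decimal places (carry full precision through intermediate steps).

99.941

Write 449 = (1 − δ)μ, so δ = 1 − 449/864.75 = 0.4807748…
Then the exponent is δ²μ/2 = (μ − 449)²/(2μ) = 99.941060.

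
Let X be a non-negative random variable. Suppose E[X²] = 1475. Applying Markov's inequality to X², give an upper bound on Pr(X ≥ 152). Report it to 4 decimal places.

Since X ≥ 0, the event {X ≥ 152} is the same as {X² ≥ 23104}.
Markov's inequality applied to X² gives Pr(X² ≥ 23104) ≤ E[X²]/23104 = 1475/23104 = 0.0638.

0.0638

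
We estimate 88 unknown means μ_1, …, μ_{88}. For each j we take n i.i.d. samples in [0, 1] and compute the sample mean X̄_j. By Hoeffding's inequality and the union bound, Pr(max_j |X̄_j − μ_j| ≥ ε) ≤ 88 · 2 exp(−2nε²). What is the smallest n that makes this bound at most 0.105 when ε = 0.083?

539

Need 2·88·exp(−2nε²) ≤ 0.105, i.e. exp(−2nε²) ≤ 0.105/176.
So 2nε² ≥ ln(176/0.105) = 7.424279.
Hence n ≥ 7.424279/(2·0.083²) = 538.850.
The smallest integer n is 539.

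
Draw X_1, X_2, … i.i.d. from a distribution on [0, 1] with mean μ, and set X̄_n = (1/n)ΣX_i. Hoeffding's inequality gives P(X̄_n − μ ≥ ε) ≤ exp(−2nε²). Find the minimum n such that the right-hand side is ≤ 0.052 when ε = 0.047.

Require exp(−2nε²) ≤ 0.052, i.e. 2nε² ≥ ln(1/0.052) = 2.956512.
So n ≥ 2.956512 / (2·0.047²) = 669.197.
The smallest integer n is 670.

670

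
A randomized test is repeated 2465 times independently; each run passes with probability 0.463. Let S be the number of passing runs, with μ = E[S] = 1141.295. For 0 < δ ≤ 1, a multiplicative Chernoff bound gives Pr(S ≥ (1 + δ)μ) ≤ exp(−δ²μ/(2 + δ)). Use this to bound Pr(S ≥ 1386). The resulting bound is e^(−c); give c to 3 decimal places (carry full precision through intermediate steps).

Write 1386 = (1 + δ)μ, so δ = 1386/1141.295 − 1 = 0.2144099…
Then the exponent is δ²μ/(2 + δ) = (1386 − μ)² / (μ·(2 + δ)) = 23.693529.

23.694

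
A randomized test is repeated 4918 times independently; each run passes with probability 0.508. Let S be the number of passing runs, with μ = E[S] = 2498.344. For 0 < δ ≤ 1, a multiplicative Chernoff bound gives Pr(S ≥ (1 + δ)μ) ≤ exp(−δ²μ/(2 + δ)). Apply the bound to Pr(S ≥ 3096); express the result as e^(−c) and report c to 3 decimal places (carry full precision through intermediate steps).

63.849

Write 3096 = (1 + δ)μ, so δ = 3096/2498.344 − 1 = 0.2392209…
Then the exponent is δ²μ/(2 + δ) = (3096 − μ)² / (μ·(2 + δ)) = 63.848897.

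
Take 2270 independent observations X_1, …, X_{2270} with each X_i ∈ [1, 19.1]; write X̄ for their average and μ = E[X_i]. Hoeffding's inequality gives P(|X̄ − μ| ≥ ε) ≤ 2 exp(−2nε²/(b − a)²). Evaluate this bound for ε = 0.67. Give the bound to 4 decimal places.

Exponent: 2nε²/(b − a)² = 2·2270·0.67² / 18.1² = 6.22083.
Bound = 2·exp(−6.22083) = 0.00398.

0.0040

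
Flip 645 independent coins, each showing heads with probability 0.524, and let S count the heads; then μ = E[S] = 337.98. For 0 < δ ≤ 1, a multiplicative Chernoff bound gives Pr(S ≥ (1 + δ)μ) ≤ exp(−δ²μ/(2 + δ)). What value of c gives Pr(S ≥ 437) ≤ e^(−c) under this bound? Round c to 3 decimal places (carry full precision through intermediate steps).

Write 437 = (1 + δ)μ, so δ = 437/337.98 − 1 = 0.2929759…
Then the exponent is δ²μ/(2 + δ) = (437 − μ)² / (μ·(2 + δ)) = 12.651888.

12.652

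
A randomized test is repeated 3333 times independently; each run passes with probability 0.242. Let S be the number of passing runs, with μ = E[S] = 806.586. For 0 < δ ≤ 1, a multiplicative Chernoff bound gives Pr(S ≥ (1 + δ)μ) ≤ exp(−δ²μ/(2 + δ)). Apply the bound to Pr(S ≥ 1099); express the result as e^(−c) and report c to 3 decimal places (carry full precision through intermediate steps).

44.871

Write 1099 = (1 + δ)μ, so δ = 1099/806.586 − 1 = 0.3625329…
Then the exponent is δ²μ/(2 + δ) = (1099 − μ)² / (μ·(2 + δ)) = 44.871209.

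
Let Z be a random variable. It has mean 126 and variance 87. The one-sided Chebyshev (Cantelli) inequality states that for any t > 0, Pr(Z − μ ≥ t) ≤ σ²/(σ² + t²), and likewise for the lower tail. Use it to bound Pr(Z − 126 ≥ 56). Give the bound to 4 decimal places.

0.0270

Here σ² = 87 and t = 56, so σ² + t² = 3223.
Cantelli's bound: 87/3223 = 0.0270.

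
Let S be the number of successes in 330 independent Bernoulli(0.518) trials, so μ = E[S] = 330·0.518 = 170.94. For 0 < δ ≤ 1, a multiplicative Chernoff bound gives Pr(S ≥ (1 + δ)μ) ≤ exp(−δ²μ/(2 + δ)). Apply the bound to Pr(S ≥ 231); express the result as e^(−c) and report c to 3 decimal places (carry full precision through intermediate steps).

Write 231 = (1 + δ)μ, so δ = 231/170.94 − 1 = 0.3513514…
Then the exponent is δ²μ/(2 + δ) = (231 − μ)² / (μ·(2 + δ)) = 8.974483.

8.974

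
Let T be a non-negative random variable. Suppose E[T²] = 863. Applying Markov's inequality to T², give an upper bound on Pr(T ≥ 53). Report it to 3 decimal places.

Since T ≥ 0, the event {T ≥ 53} is the same as {T² ≥ 2809}.
Markov's inequality applied to T² gives Pr(T² ≥ 2809) ≤ E[T²]/2809 = 863/2809 = 0.3072.

0.307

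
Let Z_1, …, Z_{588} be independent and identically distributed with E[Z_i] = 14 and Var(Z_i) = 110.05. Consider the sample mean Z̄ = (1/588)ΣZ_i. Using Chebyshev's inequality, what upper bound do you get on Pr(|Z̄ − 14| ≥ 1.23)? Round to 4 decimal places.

Var(Z̄) = Var(Z_i)/n = 110.05/588 = 0.18716.
Chebyshev: Pr(|Z̄ − 14| ≥ 1.23) ≤ Var(Z̄)/(1.23)² = 110.05/(588·1.23²) = 0.1237.

0.1237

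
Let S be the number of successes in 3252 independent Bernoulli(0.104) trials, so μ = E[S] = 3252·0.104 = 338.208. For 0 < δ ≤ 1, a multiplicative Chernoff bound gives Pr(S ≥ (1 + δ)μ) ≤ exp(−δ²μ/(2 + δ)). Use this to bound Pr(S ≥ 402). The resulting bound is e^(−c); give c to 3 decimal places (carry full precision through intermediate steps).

5.498

Write 402 = (1 + δ)μ, so δ = 402/338.208 − 1 = 0.1886177…
Then the exponent is δ²μ/(2 + δ) = (402 − μ)² / (μ·(2 + δ)) = 5.497670.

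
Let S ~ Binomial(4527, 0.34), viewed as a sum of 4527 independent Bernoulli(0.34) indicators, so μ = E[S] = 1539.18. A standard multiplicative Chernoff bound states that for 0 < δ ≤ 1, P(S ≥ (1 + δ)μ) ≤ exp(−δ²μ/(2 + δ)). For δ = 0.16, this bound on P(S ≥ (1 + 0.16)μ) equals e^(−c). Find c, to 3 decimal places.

18.242

c = δ²μ/(2 + δ) = 0.16²·1539.18/(2 + 0.16) = 18.2421.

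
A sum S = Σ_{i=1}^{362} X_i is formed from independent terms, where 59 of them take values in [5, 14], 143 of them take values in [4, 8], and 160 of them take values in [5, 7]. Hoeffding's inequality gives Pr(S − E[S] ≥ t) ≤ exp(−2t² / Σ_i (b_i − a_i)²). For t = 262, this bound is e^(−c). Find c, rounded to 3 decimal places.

Σ(b_i − a_i)² = 59·9² + 143·4² + 160·2² = 7707.
c = 2t² / 7707 = 2·262² / 7707 = 17.8134.

17.813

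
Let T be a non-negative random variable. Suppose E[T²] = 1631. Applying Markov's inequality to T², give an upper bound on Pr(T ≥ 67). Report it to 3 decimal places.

0.363

Since T ≥ 0, the event {T ≥ 67} is the same as {T² ≥ 4489}.
Markov's inequality applied to T² gives Pr(T² ≥ 4489) ≤ E[T²]/4489 = 1631/4489 = 0.3633.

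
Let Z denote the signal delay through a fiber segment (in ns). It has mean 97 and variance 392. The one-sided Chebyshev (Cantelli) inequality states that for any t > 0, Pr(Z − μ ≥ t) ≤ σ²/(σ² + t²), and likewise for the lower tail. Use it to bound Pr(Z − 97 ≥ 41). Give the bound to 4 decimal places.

0.1891

Here σ² = 392 and t = 41, so σ² + t² = 2073.
Cantelli's bound: 392/2073 = 0.1891.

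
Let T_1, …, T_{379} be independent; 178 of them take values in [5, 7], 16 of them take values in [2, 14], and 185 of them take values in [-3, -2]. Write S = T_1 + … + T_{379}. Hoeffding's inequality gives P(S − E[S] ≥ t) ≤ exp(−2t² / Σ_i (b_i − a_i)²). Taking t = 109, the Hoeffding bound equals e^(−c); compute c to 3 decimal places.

Σ(b_i − a_i)² = 178·2² + 16·12² + 185·1² = 3201.
c = 2t² / 3201 = 2·109² / 3201 = 7.4233.

7.423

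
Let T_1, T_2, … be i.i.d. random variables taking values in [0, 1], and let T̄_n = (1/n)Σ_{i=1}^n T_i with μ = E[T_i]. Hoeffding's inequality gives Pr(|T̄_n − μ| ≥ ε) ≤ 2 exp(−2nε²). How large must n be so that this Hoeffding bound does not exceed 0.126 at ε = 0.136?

75

Require 2·exp(−2nε²) ≤ 0.126, i.e. 2nε² ≥ ln(2/0.126) = 2.764621.
So n ≥ 2.764621 / (2·0.136²) = 74.736.
The smallest integer n is 75.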